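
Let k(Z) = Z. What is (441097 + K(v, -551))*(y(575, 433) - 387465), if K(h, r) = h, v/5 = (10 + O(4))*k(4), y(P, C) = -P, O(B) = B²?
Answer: -171365060680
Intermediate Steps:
v = 520 (v = 5*((10 + 4²)*4) = 5*((10 + 16)*4) = 5*(26*4) = 5*104 = 520)
(441097 + K(v, -551))*(y(575, 433) - 387465) = (441097 + 520)*(-1*575 - 387465) = 441617*(-575 - 387465) = 441617*(-388040) = -171365060680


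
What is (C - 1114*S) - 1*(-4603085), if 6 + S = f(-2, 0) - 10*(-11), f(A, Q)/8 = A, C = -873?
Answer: 4504180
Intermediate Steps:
f(A, Q) = 8*A
S = 88 (S = -6 + (8*(-2) - 10*(-11)) = -6 + (-16 + 110) = -6 + 94 = 88)
(C - 1114*S) - 1*(-4603085) = (-873 - 1114*88) - 1*(-4603085) = (-873 - 98032) + 4603085 = -98905 + 4603085 = 4504180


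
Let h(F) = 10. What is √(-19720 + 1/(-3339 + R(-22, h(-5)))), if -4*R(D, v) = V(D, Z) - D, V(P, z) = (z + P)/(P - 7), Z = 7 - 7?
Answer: 29*I*√55151658861/48498 ≈ 140.43*I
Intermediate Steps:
Z = 0
V(P, z) = (P + z)/(-7 + P)
R(D, v) = D/4 - D/(4*(-7 + D)) (R(D, v) = -((D + 0)/(-7 + D) - D)/4 = -(D/(-7 + D) - D)/4 = -(-D + D/(-7 + D))/4 = D/4 - D/(4*(-7 + D)))
√(-19720 + 1/(-3339 + R(-22, h(-5)))) = √(-19720 + 1/(-3339 + (¼)*(-22)*(-8 - 22)/(-7 - 22))) = √(-19720 + 1/(-3339 + (¼)*(-22)*(-30)/(-29))) = √(-19720 + 1/(-3339 + (¼)*(-22)*(-1/29)*(-30))) = √(-19720 + 1/(-3339 - 165/29)) = √(-19720 + 1/(-96996/29)) = √(-19720 - 29/96996) = √(-1912761149/96996) = 29*I*√55151658861/48498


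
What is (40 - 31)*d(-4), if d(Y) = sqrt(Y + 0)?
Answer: 18*I ≈ 18.0*I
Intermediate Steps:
d(Y) = sqrt(Y)
(40 - 31)*d(-4) = (40 - 31)*sqrt(-4) = 9*(2*I) = 18*I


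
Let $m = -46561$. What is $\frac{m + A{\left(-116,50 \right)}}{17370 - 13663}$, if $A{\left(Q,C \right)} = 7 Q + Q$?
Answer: $- \frac{47489}{3707} \approx -12.811$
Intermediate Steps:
$A{\left(Q,C \right)} = 8 Q$
$\frac{m + A{\left(-116,50 \right)}}{17370 - 13663} = \frac{-46561 + 8 \left(-116\right)}{17370 - 13663} = \frac{-46561 - 928}{3707} = \left(-47489\right) \frac{1}{3707} = - \frac{47489}{3707}$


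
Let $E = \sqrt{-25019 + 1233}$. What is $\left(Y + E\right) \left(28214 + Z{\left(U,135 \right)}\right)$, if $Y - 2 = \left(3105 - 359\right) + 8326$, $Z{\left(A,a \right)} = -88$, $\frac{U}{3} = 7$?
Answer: $311467324 + 28126 i \sqrt{23786} \approx 3.1147 \cdot 10^{8} + 4.3378 \cdot 10^{6} i$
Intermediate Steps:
$U = 21$ ($U = 3 \cdot 7 = 21$)
$E = i \sqrt{23786}$ ($E = \sqrt{-23786} = i \sqrt{23786} \approx 154.23 i$)
$Y = 11074$ ($Y = 2 + \left(\left(3105 - 359\right) + 8326\right) = 2 + \left(2746 + 8326\right) = 2 + 11072 = 11074$)
$\left(Y + E\right) \left(28214 + Z{\left(U,135 \right)}\right) = \left(11074 + i \sqrt{23786}\right) \left(28214 - 88\right) = \left(11074 + i \sqrt{23786}\right) 28126 = 311467324 + 28126 i \sqrt{23786}$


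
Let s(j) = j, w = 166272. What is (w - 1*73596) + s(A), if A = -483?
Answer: 92193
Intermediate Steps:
(w - 1*73596) + s(A) = (166272 - 1*73596) - 483 = (166272 - 73596) - 483 = 92676 - 483 = 92193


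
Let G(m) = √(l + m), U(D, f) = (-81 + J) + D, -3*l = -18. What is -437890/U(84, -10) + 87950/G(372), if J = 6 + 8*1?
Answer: -437890/17 + 43975*√42/63 ≈ -21235.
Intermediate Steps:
l = 6 (l = -⅓*(-18) = 6)
J = 14 (J = 6 + 8 = 14)
U(D, f) = -67 + D (U(D, f) = (-81 + 14) + D = -67 + D)
G(m) = √(6 + m)
-437890/U(84, -10) + 87950/G(372) = -437890/(-67 + 84) + 87950/(√(6 + 372)) = -437890/17 + 87950/(√378) = -437890*1/17 + 87950/((3*√42)) = -437890/17 + 87950*(√42/126) = -437890/17 + 43975*√42/63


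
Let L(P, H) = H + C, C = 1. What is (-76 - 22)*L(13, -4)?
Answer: 294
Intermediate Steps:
L(P, H) = 1 + H (L(P, H) = H + 1 = 1 + H)
(-76 - 22)*L(13, -4) = (-76 - 22)*(1 - 4) = -98*(-3) = 294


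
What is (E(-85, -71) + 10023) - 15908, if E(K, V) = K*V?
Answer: 150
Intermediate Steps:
(E(-85, -71) + 10023) - 15908 = (-85*(-71) + 10023) - 15908 = (6035 + 10023) - 15908 = 16058 - 15908 = 150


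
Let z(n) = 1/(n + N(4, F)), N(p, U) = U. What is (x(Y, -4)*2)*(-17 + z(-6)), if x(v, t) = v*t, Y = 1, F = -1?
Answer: 960/7 ≈ 137.14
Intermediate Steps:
x(v, t) = t*v
z(n) = 1/(-1 + n) (z(n) = 1/(n - 1) = 1/(-1 + n))
(x(Y, -4)*2)*(-17 + z(-6)) = (-4*1*2)*(-17 + 1/(-1 - 6)) = (-4*2)*(-17 + 1/(-7)) = -8*(-17 - ⅐) = -8*(-120/7) = 960/7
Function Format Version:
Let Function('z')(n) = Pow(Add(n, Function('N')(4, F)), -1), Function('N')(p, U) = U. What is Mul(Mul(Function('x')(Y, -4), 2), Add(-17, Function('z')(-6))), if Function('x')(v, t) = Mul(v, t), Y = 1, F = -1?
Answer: Rational(960, 7) ≈ 137.14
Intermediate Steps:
Function('x')(v, t) = Mul(t, v)
Function('z')(n) = Pow(Add(-1, n), -1) (Function('z')(n) = Pow(Add(n, -1), -1) = Pow(Add(-1, n), -1))
Mul(Mul(Function('x')(Y, -4), 2), Add(-17, Function('z')(-6))) = Mul(Mul(Mul(-4, 1), 2), Add(-17, Pow(Add(-1, -6), -1))) = Mul(Mul(-4, 2), Add(-17, Pow(-7, -1))) = Mul(-8, Add(-17, Rational(-1, 7))) = Mul(-8, Rational(-120, 7)) = Rational(960, 7)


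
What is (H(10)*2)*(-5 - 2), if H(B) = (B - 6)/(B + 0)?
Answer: -28/5 ≈ -5.6000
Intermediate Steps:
H(B) = (-6 + B)/B
(H(10)*2)*(-5 - 2) = (((-6 + 10)/10)*2)*(-5 - 2) = (((⅒)*4)*2)*(-7) = ((⅖)*2)*(-7) = (⅘)*(-7) = -28/5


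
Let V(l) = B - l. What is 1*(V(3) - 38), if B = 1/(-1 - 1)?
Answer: -83/2 ≈ -41.500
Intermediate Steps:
B = -1/2 (B = 1/(-2) = -1/2 ≈ -0.50000)
V(l) = -1/2 - l
1*(V(3) - 38) = 1*((-1/2 - 1*3) - 38) = 1*((-1/2 - 3) - 38) = 1*(-7/2 - 38) = 1*(-83/2) = -83/2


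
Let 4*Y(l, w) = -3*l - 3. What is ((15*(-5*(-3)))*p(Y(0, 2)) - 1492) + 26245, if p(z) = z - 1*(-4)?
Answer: 101937/4 ≈ 25484.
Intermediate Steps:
Y(l, w) = -¾ - 3*l/4 (Y(l, w) = (-3*l - 3)/4 = (-3 - 3*l)/4 = -¾ - 3*l/4)
p(z) = 4 + z (p(z) = z + 4 = 4 + z)
((15*(-5*(-3)))*p(Y(0, 2)) - 1492) + 26245 = ((15*(-5*(-3)))*(4 + (-¾ - ¾*0)) - 1492) + 26245 = ((15*15)*(4 + (-¾ + 0)) - 1492) + 26245 = (225*(4 - ¾) - 1492) + 26245 = (225*(13/4) - 1492) + 26245 = (2925/4 - 1492) + 26245 = -3043/4 + 26245 = 101937/4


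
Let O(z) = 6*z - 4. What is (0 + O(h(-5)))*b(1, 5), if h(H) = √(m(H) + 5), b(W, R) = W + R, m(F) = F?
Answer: -24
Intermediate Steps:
b(W, R) = R + W
h(H) = √(5 + H) (h(H) = √(H + 5) = √(5 + H))
O(z) = -4 + 6*z
(0 + O(h(-5)))*b(1, 5) = (0 + (-4 + 6*√(5 - 5)))*(5 + 1) = (0 + (-4 + 6*√0))*6 = (0 + (-4 + 6*0))*6 = (0 + (-4 + 0))*6 = (0 - 4)*6 = -4*6 = -24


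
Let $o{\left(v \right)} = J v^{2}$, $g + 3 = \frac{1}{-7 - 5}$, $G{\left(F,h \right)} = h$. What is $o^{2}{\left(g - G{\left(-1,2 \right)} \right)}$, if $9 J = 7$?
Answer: $\frac{678446209}{1679616} \approx 403.93$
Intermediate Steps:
$g = - \frac{37}{12}$ ($g = -3 + \frac{1}{-7 - 5} = -3 + \frac{1}{-12} = -3 - \frac{1}{12} = - \frac{37}{12} \approx -3.0833$)
$J = \frac{7}{9}$ ($J = \frac{1}{9} \cdot 7 = \frac{7}{9} \approx 0.77778$)
$o{\left(v \right)} = \frac{7 v^{2}}{9}$
$o^{2}{\left(g - G{\left(-1,2 \right)} \right)} = \left(\frac{7 \left(- \frac{37}{12} - 2\right)^{2}}{9}\right)^{2} = \left(\frac{7 \left(- \frac{61}{12}\right)^{2}}{9}\right)^{2} = \left(\frac{7}{9} \cdot \frac{3721}{144}\right)^{2} = \left(\frac{26047}{1296}\right)^{2} = \frac{678446209}{1679616}$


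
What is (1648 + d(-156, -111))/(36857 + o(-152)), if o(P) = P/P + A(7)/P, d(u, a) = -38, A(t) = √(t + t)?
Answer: 685511621760/15693532518521 + 122360*√14/15693532518521 ≈ 0.043681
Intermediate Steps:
A(t) = √2*√t (A(t) = √(2*t) = √2*√t)
o(P) = 1 + √14/P (o(P) = P/P + (√2*√7)/P = 1 + √14/P)
(1648 + d(-156, -111))/(36857 + o(-152)) = (1648 - 38)/(36857 + (-152 + √14)/(-152)) = 1610/(36857 - (-152 + √14)/152) = 1610/(36857 + (1 - √14/152)) = 1610/(36858 - √14/152)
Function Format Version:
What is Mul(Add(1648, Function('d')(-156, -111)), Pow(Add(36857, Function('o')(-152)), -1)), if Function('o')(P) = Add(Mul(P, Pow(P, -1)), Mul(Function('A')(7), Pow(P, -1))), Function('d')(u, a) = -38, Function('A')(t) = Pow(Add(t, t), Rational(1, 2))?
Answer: Add(Rational(685511621760, 15693532518521), Mul(Rational(122360, 15693532518521), Pow(14, Rational(1, 2)))) ≈ 0.043681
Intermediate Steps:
Function('A')(t) = Mul(Pow(2, Rational(1, 2)), Pow(t, Rational(1, 2))) (Function('A')(t) = Pow(Mul(2, t), Rational(1, 2)) = Mul(Pow(2, Rational(1, 2)), Pow(t, Rational(1, 2))))
Function('o')(P) = Add(1, Mul(Pow(14, Rational(1, 2)), Pow(P, -1))) (Function('o')(P) = Add(Mul(P, Pow(P, -1)), Mul(Mul(Pow(2, Rational(1, 2)), Pow(7, Rational(1, 2))), Pow(P, -1))) = Add(1, Mul(Pow(14, Rational(1, 2)), Pow(P, -1))))
Mul(Add(1648, Function('d')(-156, -111)), Pow(Add(36857, Function('o')(-152)), -1)) = Mul(Add(1648, -38), Pow(Add(36857, Mul(Pow(-152, -1), Add(-152, Pow(14, Rational(1, 2))))), -1)) = Mul(1610, Pow(Add(36857, Mul(Rational(-1, 152), Add(-152, Pow(14, Rational(1, 2))))), -1)) = Mul(1610, Pow(Add(36857, Add(1, Mul(Rational(-1, 152), Pow(14, Rational(1, 2))))), -1)) = Mul(1610, Pow(Add(36858, Mul(Rational(-1, 152), Pow(14, Rational(1, 2)))), -1))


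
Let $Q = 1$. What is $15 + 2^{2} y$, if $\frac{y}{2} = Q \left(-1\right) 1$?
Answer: $7$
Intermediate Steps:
$y = -2$ ($y = 2 \cdot 1 \left(-1\right) 1 = 2 \left(\left(-1\right) 1\right) = 2 \left(-1\right) = -2$)
$15 + 2^{2} y = 15 + 2^{2} \left(-2\right) = 15 + 4 \left(-2\right) = 15 - 8 = 7$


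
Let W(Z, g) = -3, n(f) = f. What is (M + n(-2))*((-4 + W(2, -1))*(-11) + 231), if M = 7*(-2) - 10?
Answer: -8008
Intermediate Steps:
M = -24 (M = -14 - 10 = -24)
(M + n(-2))*((-4 + W(2, -1))*(-11) + 231) = (-24 - 2)*((-4 - 3)*(-11) + 231) = -26*(-7*(-11) + 231) = -26*(77 + 231) = -26*308 = -8008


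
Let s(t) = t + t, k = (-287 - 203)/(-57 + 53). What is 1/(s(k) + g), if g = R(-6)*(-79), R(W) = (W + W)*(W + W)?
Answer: -1/11131 ≈ -8.9839e-5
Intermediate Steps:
k = 245/2 (k = -490/(-4) = -490*(-1/4) = 245/2 ≈ 122.50)
R(W) = 4*W**2 (R(W) = (2*W)*(2*W) = 4*W**2)
s(t) = 2*t
g = -11376 (g = (4*(-6)**2)*(-79) = (4*36)*(-79) = 144*(-79) = -11376)
1/(s(k) + g) = 1/(2*(245/2) - 11376) = 1/(245 - 11376) = 1/(-11131) = -1/11131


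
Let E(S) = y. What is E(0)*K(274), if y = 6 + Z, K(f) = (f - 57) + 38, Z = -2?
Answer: 1020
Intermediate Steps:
K(f) = -19 + f (K(f) = (-57 + f) + 38 = -19 + f)
y = 4 (y = 6 - 2 = 4)
E(S) = 4
E(0)*K(274) = 4*(-19 + 274) = 4*255 = 1020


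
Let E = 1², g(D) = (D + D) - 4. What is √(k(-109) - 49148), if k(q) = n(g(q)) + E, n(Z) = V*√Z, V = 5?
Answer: √(-49147 + 5*I*√222) ≈ 0.168 + 221.69*I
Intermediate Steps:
g(D) = -4 + 2*D (g(D) = 2*D - 4 = -4 + 2*D)
E = 1
n(Z) = 5*√Z
k(q) = 1 + 5*√(-4 + 2*q) (k(q) = 5*√(-4 + 2*q) + 1 = 1 + 5*√(-4 + 2*q))
√(k(-109) - 49148) = √((1 + 5*√(-4 + 2*(-109))) - 49148) = √((1 + 5*√(-4 - 218)) - 49148) = √((1 + 5*√(-222)) - 49148) = √((1 + 5*(I*√222)) - 49148) = √((1 + 5*I*√222) - 49148) = √(-49147 + 5*I*√222)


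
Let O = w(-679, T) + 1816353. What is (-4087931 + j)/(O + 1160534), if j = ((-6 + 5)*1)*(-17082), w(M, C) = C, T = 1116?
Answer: -4070849/2978003 ≈ -1.3670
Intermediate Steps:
j = 17082 (j = -1*1*(-17082) = -1*(-17082) = 17082)
O = 1817469 (O = 1116 + 1816353 = 1817469)
(-4087931 + j)/(O + 1160534) = (-4087931 + 17082)/(1817469 + 1160534) = -4070849/2978003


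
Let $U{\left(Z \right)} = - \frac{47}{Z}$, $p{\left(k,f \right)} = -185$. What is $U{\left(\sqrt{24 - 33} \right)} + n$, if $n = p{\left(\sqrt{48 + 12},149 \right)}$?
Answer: $-185 + \frac{47 i}{3} \approx -185.0 + 15.667 i$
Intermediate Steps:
$n = -185$
$U{\left(\sqrt{24 - 33} \right)} + n = - \frac{47}{\sqrt{24 - 33}} - 185 = - \frac{47}{\sqrt{-9}} - 185 = - \frac{47}{3 i} - 185 = - 47 \left(- \frac{i}{3}\right) - 185 = \frac{47 i}{3} - 185 = -185 + \frac{47 i}{3}$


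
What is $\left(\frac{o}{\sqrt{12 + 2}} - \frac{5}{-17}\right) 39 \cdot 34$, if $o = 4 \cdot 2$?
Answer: $390 + \frac{5304 \sqrt{14}}{7} \approx 3225.1$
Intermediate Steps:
$o = 8$
$\left(\frac{o}{\sqrt{12 + 2}} - \frac{5}{-17}\right) 39 \cdot 34 = \left(\frac{8}{\sqrt{12 + 2}} - \frac{5}{-17}\right) 39 \cdot 34 = \left(\frac{8}{\sqrt{14}} - - \frac{5}{17}\right) 39 \cdot 34 = \left(8 \frac{\sqrt{14}}{14} + \frac{5}{17}\right) 39 \cdot 34 = \left(\frac{4 \sqrt{14}}{7} + \frac{5}{17}\right) 39 \cdot 34 = \left(\frac{5}{17} + \frac{4 \sqrt{14}}{7}\right) 39 \cdot 34 = \left(\frac{195}{17} + \frac{156 \sqrt{14}}{7}\right) 34 = 390 + \frac{5304 \sqrt{14}}{7}$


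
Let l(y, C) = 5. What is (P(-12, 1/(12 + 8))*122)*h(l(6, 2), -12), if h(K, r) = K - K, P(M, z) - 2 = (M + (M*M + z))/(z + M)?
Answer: 0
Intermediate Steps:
P(M, z) = 2 + (M + z + M²)/(M + z) (P(M, z) = 2 + (M + (M*M + z))/(z + M) = 2 + (M + (M² + z))/(M + z) = 2 + (M + (z + M²))/(M + z) = 2 + (M + z + M²)/(M + z))
h(K, r) = 0
(P(-12, 1/(12 + 8))*122)*h(l(6, 2), -12) = ((((-12)² + 3*(-12) + 3/(12 + 8))/(-12 + 1/(12 + 8)))*122)*0 = (((144 - 36 + 3/20)/(-12 + 1/20))*122)*0 = (((144 - 36 + 3*(1/20))/(-12 + 1/20))*122)*0 = (((144 - 36 + 3/20)/(-239/20))*122)*0 = (-20/239*2163/20*122)*0 = -2163/239*122*0 = -263886/239*0 = 0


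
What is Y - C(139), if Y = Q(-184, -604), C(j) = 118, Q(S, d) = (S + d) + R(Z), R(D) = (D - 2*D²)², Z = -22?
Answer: 979194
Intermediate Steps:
Q(S, d) = 980100 + S + d (Q(S, d) = (S + d) + (-22)²*(-1 + 2*(-22))² = (S + d) + 484*(-1 - 44)² = (S + d) + 484*(-45)² = (S + d) + 484*2025 = (S + d) + 980100 = 980100 + S + d)
Y = 979312 (Y = 980100 - 184 - 604 = 979312)
Y - C(139) = 979312 - 1*118 = 979312 - 118 = 979194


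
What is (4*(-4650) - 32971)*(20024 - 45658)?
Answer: 1321971014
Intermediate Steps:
(4*(-4650) - 32971)*(20024 - 45658) = (-18600 - 32971)*(-25634) = -51571*(-25634) = 1321971014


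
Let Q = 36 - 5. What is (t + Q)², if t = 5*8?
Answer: 5041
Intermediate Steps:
Q = 31
t = 40
(t + Q)² = (40 + 31)² = 71² = 5041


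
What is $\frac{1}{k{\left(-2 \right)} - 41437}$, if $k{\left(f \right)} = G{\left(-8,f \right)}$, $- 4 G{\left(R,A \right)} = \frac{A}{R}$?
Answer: $- \frac{16}{662993} \approx -2.4133 \cdot 10^{-5}$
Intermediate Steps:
$G{\left(R,A \right)} = - \frac{A}{4 R}$ ($G{\left(R,A \right)} = - \frac{A \frac{1}{R}}{4} = - \frac{A}{4 R}$)
$k{\left(f \right)} = \frac{f}{32}$ ($k{\left(f \right)} = - \frac{f}{4 \left(-8\right)} = \left(- \frac{1}{4}\right) f \left(- \frac{1}{8}\right) = \frac{f}{32}$)
$\frac{1}{k{\left(-2 \right)} - 41437} = \frac{1}{\frac{1}{32} \left(-2\right) - 41437} = \frac{1}{- \frac{1}{16} - 41437} = \frac{1}{- \frac{662993}{16}} = - \frac{16}{662993}$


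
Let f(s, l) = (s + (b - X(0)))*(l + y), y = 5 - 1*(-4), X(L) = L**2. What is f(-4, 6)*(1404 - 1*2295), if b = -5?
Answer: 120285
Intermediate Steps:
y = 9 (y = 5 + 4 = 9)
f(s, l) = (-5 + s)*(9 + l) (f(s, l) = (s + (-5 - 1*0**2))*(l + 9) = (s + (-5 - 1*0))*(9 + l) = (s + (-5 + 0))*(9 + l) = (s - 5)*(9 + l) = (-5 + s)*(9 + l))
f(-4, 6)*(1404 - 1*2295) = (-45 - 5*6 + 9*(-4) + 6*(-4))*(1404 - 1*2295) = (-45 - 30 - 36 - 24)*(1404 - 2295) = -135*(-891) = 120285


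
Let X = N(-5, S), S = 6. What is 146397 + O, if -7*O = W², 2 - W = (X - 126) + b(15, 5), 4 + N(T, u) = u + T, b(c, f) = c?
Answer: 1011323/7 ≈ 1.4447e+5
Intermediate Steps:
N(T, u) = -4 + T + u (N(T, u) = -4 + (u + T) = -4 + (T + u) = -4 + T + u)
X = -3 (X = -4 - 5 + 6 = -3)
W = 116 (W = 2 - ((-3 - 126) + 15) = 2 - (-129 + 15) = 2 - 1*(-114) = 2 + 114 = 116)
O = -13456/7 (O = -⅐*116² = -⅐*13456 = -13456/7 ≈ -1922.3)
146397 + O = 146397 - 13456/7 = 1011323/7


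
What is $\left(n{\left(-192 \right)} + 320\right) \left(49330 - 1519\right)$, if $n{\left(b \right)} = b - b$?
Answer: $15299520$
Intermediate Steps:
$n{\left(b \right)} = 0$
$\left(n{\left(-192 \right)} + 320\right) \left(49330 - 1519\right) = \left(0 + 320\right) \left(49330 - 1519\right) = 320 \cdot 47811 = 15299520$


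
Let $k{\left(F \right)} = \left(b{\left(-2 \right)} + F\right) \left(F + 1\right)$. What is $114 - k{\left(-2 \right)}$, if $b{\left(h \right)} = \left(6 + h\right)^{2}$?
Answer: $128$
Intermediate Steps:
$k{\left(F \right)} = \left(1 + F\right) \left(16 + F\right)$ ($k{\left(F \right)} = \left(\left(6 - 2\right)^{2} + F\right) \left(F + 1\right) = \left(4^{2} + F\right) \left(1 + F\right) = \left(16 + F\right) \left(1 + F\right) = \left(1 + F\right) \left(16 + F\right)$)
$114 - k{\left(-2 \right)} = 114 - \left(16 + \left(-2\right)^{2} + 17 \left(-2\right)\right) = 114 - \left(16 + 4 - 34\right) = 114 - -14 = 114 + 14 = 128$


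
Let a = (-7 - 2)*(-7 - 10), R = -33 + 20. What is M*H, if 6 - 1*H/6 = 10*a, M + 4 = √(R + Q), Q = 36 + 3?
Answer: 36576 - 9144*√26 ≈ -10049.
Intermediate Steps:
R = -13
a = 153 (a = -9*(-17) = 153)
Q = 39
M = -4 + √26 (M = -4 + √(-13 + 39) = -4 + √26 ≈ 1.0990)
H = -9144 (H = 36 - 60*153 = 36 - 6*1530 = 36 - 9180 = -9144)
M*H = (-4 + √26)*(-9144) = 36576 - 9144*√26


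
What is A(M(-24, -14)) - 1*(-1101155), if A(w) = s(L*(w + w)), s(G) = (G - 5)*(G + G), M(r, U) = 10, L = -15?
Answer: 1284155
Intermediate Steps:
s(G) = 2*G*(-5 + G) (s(G) = (-5 + G)*(2*G) = 2*G*(-5 + G))
A(w) = -60*w*(-5 - 30*w) (A(w) = 2*(-15*(w + w))*(-5 - 15*(w + w)) = 2*(-30*w)*(-5 - 30*w) = -60*w*(-5 - 30*w))
A(M(-24, -14)) - 1*(-1101155) = 300*10*(1 + 6*10) - 1*(-1101155) = 300*10*(1 + 60) + 1101155 = 300*10*61 + 1101155 = 183000 + 1101155 = 1284155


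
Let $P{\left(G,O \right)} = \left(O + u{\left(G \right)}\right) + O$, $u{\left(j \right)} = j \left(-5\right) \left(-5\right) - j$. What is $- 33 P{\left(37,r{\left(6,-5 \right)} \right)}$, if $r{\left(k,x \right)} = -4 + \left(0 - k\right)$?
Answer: $-28644$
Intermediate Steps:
$u{\left(j \right)} = 24 j$ ($u{\left(j \right)} = - 5 j \left(-5\right) - j = 25 j - j = 24 j$)
$r{\left(k,x \right)} = -4 - k$
$P{\left(G,O \right)} = 2 O + 24 G$ ($P{\left(G,O \right)} = \left(O + 24 G\right) + O = 2 O + 24 G$)
$- 33 P{\left(37,r{\left(6,-5 \right)} \right)} = - 33 \left(2 \left(-4 - 6\right) + 24 \cdot 37\right) = - 33 \left(2 \left(-4 - 6\right) + 888\right) = - 33 \left(2 \left(-10\right) + 888\right) = - 33 \left(-20 + 888\right) = \left(-33\right) 868 = -28644$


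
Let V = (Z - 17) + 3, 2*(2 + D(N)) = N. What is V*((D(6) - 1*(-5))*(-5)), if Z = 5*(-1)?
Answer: 570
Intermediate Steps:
Z = -5
D(N) = -2 + N/2
V = -19 (V = (-5 - 17) + 3 = -22 + 3 = -19)
V*((D(6) - 1*(-5))*(-5)) = -19*((-2 + (1/2)*6) - 1*(-5))*(-5) = -19*((-2 + 3) + 5)*(-5) = -19*(1 + 5)*(-5) = -114*(-5) = -19*(-30) = 570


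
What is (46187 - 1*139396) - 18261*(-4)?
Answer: -20165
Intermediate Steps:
(46187 - 1*139396) - 18261*(-4) = (46187 - 139396) - 1*(-73044) = -93209 + 73044 = -20165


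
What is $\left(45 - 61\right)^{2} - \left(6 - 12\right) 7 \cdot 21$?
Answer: $1138$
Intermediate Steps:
$\left(45 - 61\right)^{2} - \left(6 - 12\right) 7 \cdot 21 = \left(-16\right)^{2} - \left(-6\right) 7 \cdot 21 = 256 - \left(-42\right) 21 = 256 - -882 = 256 + 882 = 1138$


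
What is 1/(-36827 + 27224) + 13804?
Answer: 132559811/9603 ≈ 13804.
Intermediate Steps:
1/(-36827 + 27224) + 13804 = 1/(-9603) + 13804 = -1/9603 + 13804 = 132559811/9603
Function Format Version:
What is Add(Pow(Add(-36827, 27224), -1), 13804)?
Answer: Rational(132559811, 9603) ≈ 13804.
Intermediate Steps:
Add(Pow(Add(-36827, 27224), -1), 13804) = Add(Pow(-9603, -1), 13804) = Add(Rational(-1, 9603), 13804) = Rational(132559811, 9603)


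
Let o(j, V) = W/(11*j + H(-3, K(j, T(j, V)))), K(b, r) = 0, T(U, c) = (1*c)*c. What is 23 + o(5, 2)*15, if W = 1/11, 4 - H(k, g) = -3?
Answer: 15701/682 ≈ 23.022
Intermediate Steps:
T(U, c) = c² (T(U, c) = c*c = c²)
H(k, g) = 7 (H(k, g) = 4 - 1*(-3) = 4 + 3 = 7)
W = 1/11 ≈ 0.090909
o(j, V) = 1/(11*(7 + 11*j)) (o(j, V) = 1/(11*(11*j + 7)) = 1/(11*(7 + 11*j)))
23 + o(5, 2)*15 = 23 + (1/(11*(7 + 11*5)))*15 = 23 + (1/(11*(7 + 55)))*15 = 23 + ((1/11)/62)*15 = 23 + ((1/11)*(1/62))*15 = 23 + (1/682)*15 = 23 + 15/682 = 15701/682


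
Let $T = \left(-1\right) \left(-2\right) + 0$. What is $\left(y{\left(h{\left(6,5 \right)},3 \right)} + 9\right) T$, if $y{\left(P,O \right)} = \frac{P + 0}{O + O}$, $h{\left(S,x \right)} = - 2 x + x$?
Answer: $\frac{49}{3} \approx 16.333$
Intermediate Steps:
$h{\left(S,x \right)} = - x$
$y{\left(P,O \right)} = \frac{P}{2 O}$
$T = 2$ ($T = 2 + 0 = 2$)
$\left(y{\left(h{\left(6,5 \right)},3 \right)} + 9\right) T = \left(\frac{\left(-1\right) 5}{2 \cdot 3} + 9\right) 2 = \left(\frac{1}{2} \left(-5\right) \frac{1}{3} + 9\right) 2 = \left(- \frac{5}{6} + 9\right) 2 = \frac{49}{6} \cdot 2 = \frac{49}{3}$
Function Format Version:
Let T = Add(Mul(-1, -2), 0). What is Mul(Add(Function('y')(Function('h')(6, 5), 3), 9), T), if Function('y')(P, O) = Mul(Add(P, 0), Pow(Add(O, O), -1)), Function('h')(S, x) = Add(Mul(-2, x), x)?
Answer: Rational(49, 3) ≈ 16.333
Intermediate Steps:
Function('h')(S, x) = Mul(-1, x)
Function('y')(P, O) = Mul(Rational(1, 2), P, Pow(O, -1)) (Function('y')(P, O) = Mul(P, Pow(Mul(2, O), -1)) = Mul(P, Mul(Rational(1, 2), Pow(O, -1))) = Mul(Rational(1, 2), P, Pow(O, -1)))
T = 2 (T = Add(2, 0) = 2)
Mul(Add(Function('y')(Function('h')(6, 5), 3), 9), T) = Mul(Add(Mul(Rational(1, 2), Mul(-1, 5), Pow(3, -1)), 9), 2) = Mul(Add(Mul(Rational(1, 2), -5, Rational(1, 3)), 9), 2) = Mul(Add(Rational(-5, 6), 9), 2) = Mul(Rational(49, 6), 2) = Rational(49, 3)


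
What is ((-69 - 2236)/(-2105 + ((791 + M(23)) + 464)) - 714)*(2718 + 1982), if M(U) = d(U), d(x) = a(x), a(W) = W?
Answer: -2764413100/827 ≈ -3.3427e+6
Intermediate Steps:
d(x) = x
M(U) = U
((-69 - 2236)/(-2105 + ((791 + M(23)) + 464)) - 714)*(2718 + 1982) = ((-69 - 2236)/(-2105 + ((791 + 23) + 464)) - 714)*(2718 + 1982) = (-2305/(-2105 + (814 + 464)) - 714)*4700 = (-2305/(-2105 + 1278) - 714)*4700 = (-2305/(-827) - 714)*4700 = (-2305*(-1/827) - 714)*4700 = (2305/827 - 714)*4700 = -588173/827*4700 = -2764413100/827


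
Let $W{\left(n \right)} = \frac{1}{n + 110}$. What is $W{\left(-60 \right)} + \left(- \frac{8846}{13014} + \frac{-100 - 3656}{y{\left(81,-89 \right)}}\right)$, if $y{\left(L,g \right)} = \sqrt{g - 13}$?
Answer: $- \frac{214643}{325350} + \frac{626 i \sqrt{102}}{17} \approx -0.65973 + 371.9 i$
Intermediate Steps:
$y{\left(L,g \right)} = \sqrt{-13 + g}$
$W{\left(n \right)} = \frac{1}{110 + n}$
$W{\left(-60 \right)} + \left(- \frac{8846}{13014} + \frac{-100 - 3656}{y{\left(81,-89 \right)}}\right) = \frac{1}{110 - 60} + \left(- \frac{8846}{13014} + \frac{-100 - 3656}{\sqrt{-13 - 89}}\right) = \frac{1}{50} + \left(\left(-8846\right) \frac{1}{13014} + \frac{-100 - 3656}{\sqrt{-102}}\right) = \frac{1}{50} - \left(\frac{4423}{6507} + \frac{3756}{i \sqrt{102}}\right) = \frac{1}{50} - \left(\frac{4423}{6507} + 3756 \left(- \frac{i \sqrt{102}}{102}\right)\right) = \frac{1}{50} - \left(\frac{4423}{6507} - \frac{626 i \sqrt{102}}{17}\right) = - \frac{214643}{325350} + \frac{626 i \sqrt{102}}{17}$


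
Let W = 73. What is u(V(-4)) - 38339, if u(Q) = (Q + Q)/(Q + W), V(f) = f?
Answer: -2645399/69 ≈ -38339.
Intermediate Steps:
u(Q) = 2*Q/(73 + Q) (u(Q) = (Q + Q)/(Q + 73) = (2*Q)/(73 + Q) = 2*Q/(73 + Q))
u(V(-4)) - 38339 = 2*(-4)/(73 - 4) - 38339 = 2*(-4)/69 - 38339 = 2*(-4)*(1/69) - 38339 = -8/69 - 38339 = -2645399/69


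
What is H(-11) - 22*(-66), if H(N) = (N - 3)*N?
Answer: 1606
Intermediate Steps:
H(N) = N*(-3 + N) (H(N) = (-3 + N)*N = N*(-3 + N))
H(-11) - 22*(-66) = -11*(-3 - 11) - 22*(-66) = -11*(-14) + 1452 = 154 + 1452 = 1606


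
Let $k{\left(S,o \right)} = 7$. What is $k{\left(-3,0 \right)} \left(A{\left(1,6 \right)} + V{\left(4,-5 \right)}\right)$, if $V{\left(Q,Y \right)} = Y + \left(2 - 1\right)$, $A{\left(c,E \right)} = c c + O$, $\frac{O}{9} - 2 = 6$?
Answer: $483$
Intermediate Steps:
$O = 72$ ($O = 18 + 9 \cdot 6 = 18 + 54 = 72$)
$A{\left(c,E \right)} = 72 + c^{2}$ ($A{\left(c,E \right)} = c c + 72 = c^{2} + 72 = 72 + c^{2}$)
$V{\left(Q,Y \right)} = 1 + Y$ ($V{\left(Q,Y \right)} = Y + 1 = 1 + Y$)
$k{\left(-3,0 \right)} \left(A{\left(1,6 \right)} + V{\left(4,-5 \right)}\right) = 7 \left(\left(72 + 1^{2}\right) + \left(1 - 5\right)\right) = 7 \left(\left(72 + 1\right) - 4\right) = 7 \left(73 - 4\right) = 7 \cdot 69 = 483$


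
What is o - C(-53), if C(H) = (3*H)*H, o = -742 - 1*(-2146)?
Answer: -7023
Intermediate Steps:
o = 1404 (o = -742 + 2146 = 1404)
C(H) = 3*H²
o - C(-53) = 1404 - 3*(-53)² = 1404 - 3*2809 = 1404 - 1*8427 = 1404 - 8427 = -7023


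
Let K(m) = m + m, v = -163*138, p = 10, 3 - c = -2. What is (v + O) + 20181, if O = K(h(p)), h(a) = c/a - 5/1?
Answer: -2322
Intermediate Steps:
c = 5 (c = 3 - 1*(-2) = 3 + 2 = 5)
v = -22494
h(a) = -5 + 5/a (h(a) = 5/a - 5/1 = 5/a - 5*1 = 5/a - 5 = -5 + 5/a)
K(m) = 2*m
O = -9 (O = 2*(-5 + 5/10) = 2*(-5 + 5*(⅒)) = 2*(-5 + ½) = 2*(-9/2) = -9)
(v + O) + 20181 = (-22494 - 9) + 20181 = -22503 + 20181 = -2322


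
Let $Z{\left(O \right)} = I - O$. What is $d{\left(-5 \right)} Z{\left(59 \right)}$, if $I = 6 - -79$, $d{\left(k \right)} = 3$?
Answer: $78$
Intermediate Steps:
$I = 85$ ($I = 6 + 79 = 85$)
$Z{\left(O \right)} = 85 - O$
$d{\left(-5 \right)} Z{\left(59 \right)} = 3 \left(85 - 59\right) = 3 \cdot 26 = 78$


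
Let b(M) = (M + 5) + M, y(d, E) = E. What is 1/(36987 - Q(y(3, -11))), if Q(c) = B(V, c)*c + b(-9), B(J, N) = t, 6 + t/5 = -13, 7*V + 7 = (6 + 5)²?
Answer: 1/35955 ≈ 2.7813e-5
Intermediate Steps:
V = 114/7 (V = -1 + (6 + 5)²/7 = -1 + (⅐)*11² = -1 + (⅐)*121 = -1 + 121/7 = 114/7 ≈ 16.286)
t = -95 (t = -30 + 5*(-13) = -30 - 65 = -95)
B(J, N) = -95
b(M) = 5 + 2*M (b(M) = (5 + M) + M = 5 + 2*M)
Q(c) = -13 - 95*c (Q(c) = -95*c + (5 + 2*(-9)) = -95*c + (5 - 18) = -95*c - 13 = -13 - 95*c)
1/(36987 - Q(y(3, -11))) = 1/(36987 - (-13 - 95*(-11))) = 1/(36987 - (-13 + 1045)) = 1/(36987 - 1*1032) = 1/(36987 - 1032) = 1/35955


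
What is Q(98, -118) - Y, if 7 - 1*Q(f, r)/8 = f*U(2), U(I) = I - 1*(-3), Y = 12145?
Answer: -16009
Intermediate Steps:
U(I) = 3 + I (U(I) = I + 3 = 3 + I)
Q(f, r) = 56 - 40*f (Q(f, r) = 56 - 8*f*(3 + 2) = 56 - 8*f*5 = 56 - 40*f)
Q(98, -118) - Y = (56 - 40*98) - 1*12145 = (56 - 3920) - 12145 = -3864 - 12145 = -16009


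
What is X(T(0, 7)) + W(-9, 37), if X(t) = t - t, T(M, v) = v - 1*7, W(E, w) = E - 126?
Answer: -135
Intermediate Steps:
W(E, w) = -126 + E
T(M, v) = -7 + v (T(M, v) = v - 7 = -7 + v)
X(t) = 0
X(T(0, 7)) + W(-9, 37) = 0 + (-126 - 9) = 0 - 135 = -135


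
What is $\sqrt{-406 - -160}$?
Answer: $i \sqrt{246} \approx 15.684 i$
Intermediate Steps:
$\sqrt{-406 - -160} = \sqrt{-406 + \left(-47 + 207\right)} = \sqrt{-406 + 160} = \sqrt{-246} = i \sqrt{246}$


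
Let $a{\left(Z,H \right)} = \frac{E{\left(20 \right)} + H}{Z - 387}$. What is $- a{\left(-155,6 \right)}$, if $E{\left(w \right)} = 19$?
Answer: $\frac{25}{542} \approx 0.046125$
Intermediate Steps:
$a{\left(Z,H \right)} = \frac{19 + H}{-387 + Z}$ ($a{\left(Z,H \right)} = \frac{19 + H}{Z - 387} = \frac{19 + H}{-387 + Z}$)
$- a{\left(-155,6 \right)} = - \frac{19 + 6}{-387 - 155} = - \frac{25}{-542} = - \frac{\left(-1\right) 25}{542} = \left(-1\right) \left(- \frac{25}{542}\right) = \frac{25}{542}$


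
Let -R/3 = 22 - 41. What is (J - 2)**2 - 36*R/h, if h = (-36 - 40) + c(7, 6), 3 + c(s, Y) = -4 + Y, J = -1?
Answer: 2745/77 ≈ 35.649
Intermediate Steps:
c(s, Y) = -7 + Y (c(s, Y) = -3 + (-4 + Y) = -7 + Y)
h = -77 (h = (-36 - 40) + (-7 + 6) = -76 - 1 = -77)
R = 57 (R = -3*(22 - 41) = -3*(-19) = 57)
(J - 2)**2 - 36*R/h = (-1 - 2)**2 - 2052/(-77) = (-3)**2 - 2052*(-1)/77 = 9 - 36*(-57/77) = 9 + 2052/77 = 2745/77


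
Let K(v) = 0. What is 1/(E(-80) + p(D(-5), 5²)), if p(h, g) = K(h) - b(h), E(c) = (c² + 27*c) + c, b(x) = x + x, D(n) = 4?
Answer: 1/4152 ≈ 0.00024085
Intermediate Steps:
b(x) = 2*x
E(c) = c² + 28*c
p(h, g) = -2*h (p(h, g) = 0 - 2*h = -2*h)
1/(E(-80) + p(D(-5), 5²)) = 1/(-80*(28 - 80) - 2*4) = 1/(-80*(-52) - 8) = 1/(4160 - 8) = 1/4152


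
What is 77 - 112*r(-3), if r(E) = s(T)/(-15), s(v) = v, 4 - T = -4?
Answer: 2051/15 ≈ 136.73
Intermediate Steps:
T = 8 (T = 4 - 1*(-4) = 4 + 4 = 8)
r(E) = -8/15 (r(E) = 8/(-15) = 8*(-1/15) = -8/15)
77 - 112*r(-3) = 77 - 112*(-8/15) = 77 + 896/15 = 2051/15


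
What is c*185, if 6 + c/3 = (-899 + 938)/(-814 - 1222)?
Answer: -6801525/2036 ≈ -3340.6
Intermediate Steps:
c = -36765/2036 (c = -18 + 3*((-899 + 938)/(-814 - 1222)) = -18 + 3*(39/(-2036)) = -18 + 3*(39*(-1/2036)) = -18 + 3*(-39/2036) = -18 - 117/2036 = -36765/2036 ≈ -18.057)
c*185 = -36765/2036*185 = -6801525/2036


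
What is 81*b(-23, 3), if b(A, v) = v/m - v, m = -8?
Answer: -2187/8 ≈ -273.38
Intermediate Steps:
b(A, v) = -9*v/8 (b(A, v) = v/(-8) - v = v*(-⅛) - v = -v/8 - v = -9*v/8)
81*b(-23, 3) = 81*(-9/8*3) = 81*(-27/8) = -2187/8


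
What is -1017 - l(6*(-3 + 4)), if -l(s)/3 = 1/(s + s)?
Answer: -4067/4 ≈ -1016.8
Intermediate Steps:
l(s) = -3/(2*s) (l(s) = -3/(s + s) = -3*1/(2*s) = -3/(2*s))
-1017 - l(6*(-3 + 4)) = -1017 - (-3)/(2*(6*(-3 + 4))) = -1017 - (-3)/(2*(6*1)) = -1017 - (-3)/(2*6) = -1017 - 1*(-1/4) = -1017 + 1/4 = -4067/4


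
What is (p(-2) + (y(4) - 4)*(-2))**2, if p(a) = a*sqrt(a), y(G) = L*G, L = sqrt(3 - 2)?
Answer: -8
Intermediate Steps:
L = 1 (L = sqrt(1) = 1)
y(G) = G (y(G) = 1*G = G)
p(a) = a**(3/2)
(p(-2) + (y(4) - 4)*(-2))**2 = ((-2)**(3/2) + (4 - 4)*(-2))**2 = (-2*I*sqrt(2) + 0*(-2))**2 = (-2*I*sqrt(2) + 0)**2 = (-2*I*sqrt(2))**2 = -8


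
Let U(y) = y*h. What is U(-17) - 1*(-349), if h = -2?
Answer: 383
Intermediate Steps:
U(y) = -2*y (U(y) = y*(-2) = -2*y)
U(-17) - 1*(-349) = -2*(-17) - 1*(-349) = 34 + 349 = 383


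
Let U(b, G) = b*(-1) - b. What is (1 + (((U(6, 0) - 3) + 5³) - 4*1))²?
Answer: 11449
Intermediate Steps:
U(b, G) = -2*b (U(b, G) = -b - b = -2*b)
(1 + (((U(6, 0) - 3) + 5³) - 4*1))² = (1 + (((-2*6 - 3) + 5³) - 4*1))² = (1 + (((-12 - 3) + 125) - 4))² = (1 + ((-15 + 125) - 4))² = (1 + (110 - 4))² = (1 + 106)² = 107² = 11449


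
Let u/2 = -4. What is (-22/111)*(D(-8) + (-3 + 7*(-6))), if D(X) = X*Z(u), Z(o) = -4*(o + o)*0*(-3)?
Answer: 330/37 ≈ 8.9189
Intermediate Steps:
u = -8 (u = 2*(-4) = -8)
Z(o) = 0 (Z(o) = -4*2*o*0*(-3) = -4*0*(-3) = 0*(-3) = 0)
D(X) = 0 (D(X) = X*0 = 0)
(-22/111)*(D(-8) + (-3 + 7*(-6))) = (-22/111)*(0 + (-3 + 7*(-6))) = (-22*1/111)*(0 + (-3 - 42)) = -22*(0 - 45)/111 = -22/111*(-45) = 330/37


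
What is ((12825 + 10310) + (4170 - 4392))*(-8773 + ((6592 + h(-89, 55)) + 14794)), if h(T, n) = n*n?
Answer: 358313494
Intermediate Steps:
h(T, n) = n²
((12825 + 10310) + (4170 - 4392))*(-8773 + ((6592 + h(-89, 55)) + 14794)) = ((12825 + 10310) + (4170 - 4392))*(-8773 + ((6592 + 55²) + 14794)) = (23135 - 222)*(-8773 + ((6592 + 3025) + 14794)) = 22913*(-8773 + (9617 + 14794)) = 22913*(-8773 + 24411) = 22913*15638 = 358313494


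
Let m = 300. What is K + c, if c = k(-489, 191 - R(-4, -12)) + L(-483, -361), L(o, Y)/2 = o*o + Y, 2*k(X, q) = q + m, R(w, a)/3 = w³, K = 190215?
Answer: 1312825/2 ≈ 6.5641e+5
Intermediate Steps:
R(w, a) = 3*w³
k(X, q) = 150 + q/2 (k(X, q) = (q + 300)/2 = (300 + q)/2 = 150 + q/2)
L(o, Y) = 2*Y + 2*o² (L(o, Y) = 2*(o*o + Y) = 2*(o² + Y) = 2*(Y + o²) = 2*Y + 2*o²)
c = 932395/2 (c = (150 + (191 - 3*(-4)³)/2) + (2*(-361) + 2*(-483)²) = (150 + (191 - 3*(-64))/2) + (-722 + 2*233289) = (150 + (191 - 1*(-192))/2) + (-722 + 466578) = (150 + (191 + 192)/2) + 465856 = (150 + (½)*383) + 465856 = (150 + 383/2) + 465856 = 683/2 + 465856 = 932395/2 ≈ 4.6620e+5)
K + c = 190215 + 932395/2 = 1312825/2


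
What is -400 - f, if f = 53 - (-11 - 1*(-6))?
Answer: -458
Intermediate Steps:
f = 58 (f = 53 - (-11 + 6) = 53 - 1*(-5) = 53 + 5 = 58)
-400 - f = -400 - 1*58 = -400 - 58 = -458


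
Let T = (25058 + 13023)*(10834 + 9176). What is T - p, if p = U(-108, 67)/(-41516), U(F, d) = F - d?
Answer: 31635225627785/41516 ≈ 7.6200e+8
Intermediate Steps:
p = 175/41516 (p = (-108 - 1*67)/(-41516) = (-108 - 67)*(-1/41516) = -175*(-1/41516) = 175/41516 ≈ 0.0042152)
T = 762000810 (T = 38081*20010 = 762000810)
T - p = 762000810 - 1*175/41516 = 762000810 - 175/41516 = 31635225627785/41516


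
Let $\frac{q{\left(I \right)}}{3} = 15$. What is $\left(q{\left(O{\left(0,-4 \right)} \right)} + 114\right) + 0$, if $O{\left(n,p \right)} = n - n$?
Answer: $159$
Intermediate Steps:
$O{\left(n,p \right)} = 0$
$q{\left(I \right)} = 45$ ($q{\left(I \right)} = 3 \cdot 15 = 45$)
$\left(q{\left(O{\left(0,-4 \right)} \right)} + 114\right) + 0 = \left(45 + 114\right) + 0 = 159 + 0 = 159$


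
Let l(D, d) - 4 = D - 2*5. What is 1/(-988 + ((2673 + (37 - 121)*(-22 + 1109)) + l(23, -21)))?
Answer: -1/89606 ≈ -1.1160e-5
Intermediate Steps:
l(D, d) = -6 + D (l(D, d) = 4 + (D - 2*5) = 4 + (D - 10) = 4 + (-10 + D) = -6 + D)
1/(-988 + ((2673 + (37 - 121)*(-22 + 1109)) + l(23, -21))) = 1/(-988 + ((2673 + (37 - 121)*(-22 + 1109)) + (-6 + 23))) = 1/(-988 + ((2673 - 84*1087) + 17)) = 1/(-988 + ((2673 - 91308) + 17)) = 1/(-988 + (-88635 + 17)) = 1/(-988 - 88618) = 1/(-89606) = -1/89606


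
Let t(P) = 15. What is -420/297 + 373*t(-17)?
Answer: 553765/99 ≈ 5593.6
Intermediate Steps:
-420/297 + 373*t(-17) = -420/297 + 373*15 = -420*1/297 + 5595 = -140/99 + 5595 = 553765/99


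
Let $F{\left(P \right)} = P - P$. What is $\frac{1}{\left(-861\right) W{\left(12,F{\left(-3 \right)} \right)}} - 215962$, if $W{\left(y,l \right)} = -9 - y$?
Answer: $- \frac{3904808921}{18081} \approx -2.1596 \cdot 10^{5}$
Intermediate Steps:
$F{\left(P \right)} = 0$
$\frac{1}{\left(-861\right) W{\left(12,F{\left(-3 \right)} \right)}} - 215962 = \frac{1}{\left(-861\right) \left(-9 - 12\right)} - 215962 = \frac{1}{\left(-861\right) \left(-21\right)} - 215962 = \frac{1}{18081} - 215962 = - \frac{3904808921}{18081}$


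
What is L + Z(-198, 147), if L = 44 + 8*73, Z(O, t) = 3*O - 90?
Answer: -56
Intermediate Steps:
Z(O, t) = -90 + 3*O
L = 628 (L = 44 + 584 = 628)
L + Z(-198, 147) = 628 + (-90 + 3*(-198)) = 628 + (-90 - 594) = 628 - 684 = -56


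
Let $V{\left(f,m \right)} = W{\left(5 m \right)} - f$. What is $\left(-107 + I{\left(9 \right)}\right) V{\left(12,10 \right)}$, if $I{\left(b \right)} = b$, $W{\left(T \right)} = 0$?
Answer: $1176$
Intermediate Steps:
$V{\left(f,m \right)} = - f$ ($V{\left(f,m \right)} = 0 - f = - f$)
$\left(-107 + I{\left(9 \right)}\right) V{\left(12,10 \right)} = \left(-107 + 9\right) \left(\left(-1\right) 12\right) = \left(-98\right) \left(-12\right) = 1176$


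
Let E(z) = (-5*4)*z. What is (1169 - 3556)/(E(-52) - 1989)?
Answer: 2387/949 ≈ 2.5153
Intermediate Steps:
E(z) = -20*z
(1169 - 3556)/(E(-52) - 1989) = (1169 - 3556)/(-20*(-52) - 1989) = -2387/(1040 - 1989) = -2387/(-949) = -2387*(-1/949) = 2387/949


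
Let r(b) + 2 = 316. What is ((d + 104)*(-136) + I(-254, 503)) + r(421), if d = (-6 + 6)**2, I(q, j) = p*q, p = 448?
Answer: -127622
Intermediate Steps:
r(b) = 314 (r(b) = -2 + 316 = 314)
I(q, j) = 448*q
d = 0 (d = 0**2 = 0)
((d + 104)*(-136) + I(-254, 503)) + r(421) = ((0 + 104)*(-136) + 448*(-254)) + 314 = (104*(-136) - 113792) + 314 = (-14144 - 113792) + 314 = -127936 + 314 = -127622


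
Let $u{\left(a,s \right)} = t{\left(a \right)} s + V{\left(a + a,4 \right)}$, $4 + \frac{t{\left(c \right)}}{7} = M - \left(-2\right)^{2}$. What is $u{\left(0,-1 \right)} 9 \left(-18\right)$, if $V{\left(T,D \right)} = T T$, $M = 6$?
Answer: $-2268$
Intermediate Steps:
$t{\left(c \right)} = -14$ ($t{\left(c \right)} = -28 + 7 \left(6 - \left(-2\right)^{2}\right) = -28 + 7 \left(6 - 4\right) = -28 + 7 \cdot 2 = -28 + 14 = -14$)
$V{\left(T,D \right)} = T^{2}$
$u{\left(a,s \right)} = - 14 s + 4 a^{2}$ ($u{\left(a,s \right)} = - 14 s + \left(a + a\right)^{2} = - 14 s + \left(2 a\right)^{2} = - 14 s + 4 a^{2}$)
$u{\left(0,-1 \right)} 9 \left(-18\right) = \left(\left(-14\right) \left(-1\right) + 4 \cdot 0^{2}\right) 9 \left(-18\right) = \left(14 + 4 \cdot 0\right) 9 \left(-18\right) = \left(14 + 0\right) 9 \left(-18\right) = 14 \cdot 9 \left(-18\right) = 126 \left(-18\right) = -2268$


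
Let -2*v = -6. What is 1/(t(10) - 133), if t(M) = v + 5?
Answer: -1/125 ≈ -0.0080000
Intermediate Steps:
v = 3 (v = -1/2*(-6) = 3)
t(M) = 8 (t(M) = 3 + 5 = 8)
1/(t(10) - 133) = 1/(8 - 133) = 1/(-125) = -1/125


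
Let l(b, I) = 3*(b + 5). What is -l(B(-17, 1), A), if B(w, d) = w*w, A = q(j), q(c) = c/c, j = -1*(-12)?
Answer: -882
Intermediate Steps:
j = 12
q(c) = 1
A = 1
B(w, d) = w²
l(b, I) = 15 + 3*b (l(b, I) = 3*(5 + b) = 15 + 3*b)
-l(B(-17, 1), A) = -(15 + 3*(-17)²) = -(15 + 3*289) = -(15 + 867) = -1*882 = -882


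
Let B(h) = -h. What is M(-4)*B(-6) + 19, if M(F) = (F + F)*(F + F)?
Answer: 403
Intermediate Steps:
M(F) = 4*F**2 (M(F) = (2*F)*(2*F) = 4*F**2)
M(-4)*B(-6) + 19 = (4*(-4)**2)*(-1*(-6)) + 19 = (4*16)*6 + 19 = 64*6 + 19 = 384 + 19 = 403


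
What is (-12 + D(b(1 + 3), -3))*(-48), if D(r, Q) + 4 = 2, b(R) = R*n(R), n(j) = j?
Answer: 672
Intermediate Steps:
b(R) = R² (b(R) = R*R = R²)
D(r, Q) = -2 (D(r, Q) = -4 + 2 = -2)
(-12 + D(b(1 + 3), -3))*(-48) = (-12 - 2)*(-48) = -14*(-48) = 672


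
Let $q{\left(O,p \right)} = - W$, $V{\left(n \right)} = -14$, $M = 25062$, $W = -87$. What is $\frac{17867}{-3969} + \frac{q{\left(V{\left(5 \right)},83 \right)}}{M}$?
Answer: $- \frac{149145817}{33157026} \approx -4.4982$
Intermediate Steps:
$q{\left(O,p \right)} = 87$ ($q{\left(O,p \right)} = \left(-1\right) \left(-87\right) = 87$)
$\frac{17867}{-3969} + \frac{q{\left(V{\left(5 \right)},83 \right)}}{M} = \frac{17867}{-3969} + \frac{87}{25062} = 17867 \left(- \frac{1}{3969}\right) + 87 \cdot \frac{1}{25062} = - \frac{17867}{3969} + \frac{29}{8354} = - \frac{149145817}{33157026}$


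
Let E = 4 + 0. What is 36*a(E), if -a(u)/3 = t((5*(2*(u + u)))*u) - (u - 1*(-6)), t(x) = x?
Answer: -33480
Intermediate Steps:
E = 4
a(u) = 18 - 60*u² + 3*u (a(u) = -3*((5*(2*(u + u)))*u - (u - 1*(-6))) = -3*((5*(2*(2*u)))*u - (u + 6)) = -3*((5*(4*u))*u - (6 + u)) = -3*((20*u)*u + (-6 - u)) = -3*(20*u² + (-6 - u)) = -3*(-6 - u + 20*u²) = 18 - 60*u² + 3*u)
36*a(E) = 36*(18 - 60*4² + 3*4) = 36*(18 - 60*16 + 12) = 36*(18 - 960 + 12) = 36*(-930) = -33480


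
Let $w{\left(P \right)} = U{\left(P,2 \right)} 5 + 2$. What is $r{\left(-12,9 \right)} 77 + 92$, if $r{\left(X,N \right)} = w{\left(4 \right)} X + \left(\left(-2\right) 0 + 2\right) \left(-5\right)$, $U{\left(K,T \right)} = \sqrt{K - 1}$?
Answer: $-2526 - 4620 \sqrt{3} \approx -10528.0$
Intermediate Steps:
$U{\left(K,T \right)} = \sqrt{-1 + K}$
$w{\left(P \right)} = 2 + 5 \sqrt{-1 + P}$ ($w{\left(P \right)} = \sqrt{-1 + P} 5 + 2 = 5 \sqrt{-1 + P} + 2 = 2 + 5 \sqrt{-1 + P}$)
$r{\left(X,N \right)} = -10 + X \left(2 + 5 \sqrt{3}\right)$ ($r{\left(X,N \right)} = \left(2 + 5 \sqrt{-1 + 4}\right) X + \left(\left(-2\right) 0 + 2\right) \left(-5\right) = \left(2 + 5 \sqrt{3}\right) X + \left(0 + 2\right) \left(-5\right) = X \left(2 + 5 \sqrt{3}\right) + 2 \left(-5\right) = X \left(2 + 5 \sqrt{3}\right) - 10 = -10 + X \left(2 + 5 \sqrt{3}\right)$)
$r{\left(-12,9 \right)} 77 + 92 = \left(-10 - 12 \left(2 + 5 \sqrt{3}\right)\right) 77 + 92 = \left(-10 - \left(24 + 60 \sqrt{3}\right)\right) 77 + 92 = \left(-34 - 60 \sqrt{3}\right) 77 + 92 = \left(-2618 - 4620 \sqrt{3}\right) + 92 = -2526 - 4620 \sqrt{3}$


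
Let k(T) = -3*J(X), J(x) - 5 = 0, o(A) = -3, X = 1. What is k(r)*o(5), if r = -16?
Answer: 45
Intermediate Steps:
J(x) = 5 (J(x) = 5 + 0 = 5)
k(T) = -15 (k(T) = -3*5 = -15)
k(r)*o(5) = -15*(-3) = 45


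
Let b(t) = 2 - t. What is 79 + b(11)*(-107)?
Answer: 1042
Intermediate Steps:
79 + b(11)*(-107) = 79 + (2 - 1*11)*(-107) = 79 + (2 - 11)*(-107) = 79 - 9*(-107) = 79 + 963 = 1042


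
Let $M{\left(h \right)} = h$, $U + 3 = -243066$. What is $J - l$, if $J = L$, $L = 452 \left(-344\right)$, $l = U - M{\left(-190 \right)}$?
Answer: $87391$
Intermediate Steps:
$U = -243069$ ($U = -3 - 243066 = -243069$)
$l = -242879$ ($l = -243069 - -190 = -243069 + 190 = -242879$)
$L = -155488$
$J = -155488$
$J - l = -155488 - -242879 = -155488 + 242879 = 87391$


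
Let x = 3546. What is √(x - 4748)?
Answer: I*√1202 ≈ 34.67*I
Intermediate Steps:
√(x - 4748) = √(3546 - 4748) = √(-1202) = I*√1202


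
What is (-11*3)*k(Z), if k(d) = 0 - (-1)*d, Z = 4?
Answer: -132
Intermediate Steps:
k(d) = d (k(d) = 0 + d = d)
(-11*3)*k(Z) = -11*3*4 = -33*4 = -132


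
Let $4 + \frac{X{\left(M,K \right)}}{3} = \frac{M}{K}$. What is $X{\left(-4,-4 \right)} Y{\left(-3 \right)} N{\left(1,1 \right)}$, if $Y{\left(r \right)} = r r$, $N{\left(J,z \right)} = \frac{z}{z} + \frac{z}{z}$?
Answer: $-162$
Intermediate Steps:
$N{\left(J,z \right)} = 2$ ($N{\left(J,z \right)} = 1 + 1 = 2$)
$X{\left(M,K \right)} = -12 + \frac{3 M}{K}$ ($X{\left(M,K \right)} = -12 + 3 \frac{M}{K} = -12 + \frac{3 M}{K}$)
$Y{\left(r \right)} = r^{2}$
$X{\left(-4,-4 \right)} Y{\left(-3 \right)} N{\left(1,1 \right)} = \left(-12 + 3 \left(-4\right) \frac{1}{-4}\right) \left(-3\right)^{2} \cdot 2 = \left(-12 + 3 \left(-4\right) \left(- \frac{1}{4}\right)\right) 9 \cdot 2 = \left(-12 + 3\right) 9 \cdot 2 = \left(-9\right) 9 \cdot 2 = \left(-81\right) 2 = -162$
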